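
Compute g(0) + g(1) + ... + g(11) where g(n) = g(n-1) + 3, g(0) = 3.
Computing the sequence terms: 3, 6, 9, 12, 15, 18, 21, 24, 27, 30, 33, 36
Adding these values together:

234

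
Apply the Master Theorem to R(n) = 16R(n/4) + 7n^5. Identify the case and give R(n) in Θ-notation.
Master Theorem template: R(n) = a·R(n/b) + f(n).
Here: a=16, b=4, f(n)=7n^5
Compute log_b(a) = log_4(16) = 2.
f(n) = 7n^5 = Ω(n^(2+ε)) with ε = 3, and the regularity condition holds (a·f(n/b) = (a/b^5)·f(n) with a/b^5 = 4^-3 < 1). Case 3: R(n) = Θ(f(n)) = Θ(n^5).

Case 3: R(n) = Θ(n^5)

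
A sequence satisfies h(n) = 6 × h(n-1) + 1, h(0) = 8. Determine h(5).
Computing step by step:
h(0) = 8
h(1) = 6 × 8 + 1 = 49
h(2) = 6 × 49 + 1 = 295
h(3) = 6 × 295 + 1 = 1771
h(4) = 6 × 1771 + 1 = 10627
h(5) = 6 × 10627 + 1 = 63763

63763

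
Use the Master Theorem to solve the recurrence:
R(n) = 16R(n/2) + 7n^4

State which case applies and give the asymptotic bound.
Master Theorem template: R(n) = a·R(n/b) + f(n).
Here: a=16, b=2, f(n)=7n^4
Compute log_b(a) = log_2(16) = 4.
f(n) = 7n^4 = Θ(n^4). Case 2: R(n) = Θ(n^4 log n).

Case 2: R(n) = Θ(n^4 log n)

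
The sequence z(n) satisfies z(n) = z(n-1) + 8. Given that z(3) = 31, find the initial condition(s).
z(3) = z(0) + 3·8, so z(0) = 31 - 24 = 7.

z(0) = 7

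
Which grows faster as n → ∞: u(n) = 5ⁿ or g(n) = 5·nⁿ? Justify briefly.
Comparing growth rates:
Growth-rate hierarchy: log n ≺ any polynomial ≺ any exponential cⁿ (c>1) ≺ n! ≺ nⁿ.
super-exponential nⁿ dominates exponential base 5 asymptotically.

g(n) grows faster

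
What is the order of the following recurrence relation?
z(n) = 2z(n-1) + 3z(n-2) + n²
The order is the largest lag k for which z(n-k) appears. Here the deepest term is z(n-2) (the n² term is non-homogeneous and does not affect the order), so the order is 2.

Order 2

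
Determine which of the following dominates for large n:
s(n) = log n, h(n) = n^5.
Comparing growth rates:
Growth-rate hierarchy: log n ≺ any polynomial ≺ any exponential cⁿ (c>1) ≺ n! ≺ nⁿ.
polynomial degree 5 dominates logarithmic asymptotically.

h(n) grows faster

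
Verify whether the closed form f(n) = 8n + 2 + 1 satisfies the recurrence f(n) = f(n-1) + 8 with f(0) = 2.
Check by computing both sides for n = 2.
From the recurrence with f(0) = 2:
  f(0) = 2, f(1) = 10, f(2) = 18
  so the recurrence gives f(2) = 18.
From the proposed closed form f(n) = 8n + 2 + 1:
  f(2) = 19.
The recurrence gives 18 but the closed form gives 19, so the closed form does not satisfy the recurrence.

No, the closed form is incorrect.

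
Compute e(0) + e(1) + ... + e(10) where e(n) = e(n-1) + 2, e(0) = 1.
Computing the sequence terms: 1, 3, 5, 7, 9, 11, 13, 15, 17, 19, 21
Adding these values together:

121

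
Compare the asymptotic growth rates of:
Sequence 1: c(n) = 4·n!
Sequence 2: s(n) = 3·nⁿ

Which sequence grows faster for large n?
Comparing growth rates:
Growth-rate hierarchy: log n ≺ any polynomial ≺ any exponential cⁿ (c>1) ≺ n! ≺ nⁿ.
super-exponential nⁿ dominates factorial asymptotically.

s(n) grows faster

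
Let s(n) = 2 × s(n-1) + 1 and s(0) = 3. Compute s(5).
Computing step by step:
s(0) = 3
s(1) = 2 × 3 + 1 = 7
s(2) = 2 × 7 + 1 = 15
s(3) = 2 × 15 + 1 = 31
s(4) = 2 × 31 + 1 = 63
s(5) = 2 × 63 + 1 = 127

127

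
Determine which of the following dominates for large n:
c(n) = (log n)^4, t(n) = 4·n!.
Comparing growth rates:
Growth-rate hierarchy: log n ≺ any polynomial ≺ any exponential cⁿ (c>1) ≺ n! ≺ nⁿ.
factorial dominates polylogarithmic (log n)^4 asymptotically.

t(n) grows faster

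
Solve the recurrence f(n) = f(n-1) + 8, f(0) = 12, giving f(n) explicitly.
Recurrence: f(n) = f(n-1) + 8, initial: f(0) = 12.
Each step adds 8, so f(n) = f(0) + 8n = 8n + 12.

f(n) = 8n + 12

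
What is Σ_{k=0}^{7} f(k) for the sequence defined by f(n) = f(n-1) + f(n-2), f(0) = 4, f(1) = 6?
Computing the sequence terms: 4, 6, 10, 16, 26, 42, 68, 110
Adding these values together:

282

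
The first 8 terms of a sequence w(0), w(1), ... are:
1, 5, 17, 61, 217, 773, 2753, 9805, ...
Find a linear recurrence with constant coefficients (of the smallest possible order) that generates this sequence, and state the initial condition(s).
Look for the lowest-order linear relation among consecutive terms.
Observation: w(n) - 3·w(n-1) - (2)·w(n-2) = 0 holds for the shown terms, and no order-1 relation w(n) = α·w(n-1) + β fits.
Check at n=3: 3·17 + (2)·5 = 61. ✓

w(n) = 3w(n-1) + 2w(n-2), w(0) = 1, w(1) = 5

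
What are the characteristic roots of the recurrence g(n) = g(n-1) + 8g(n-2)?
Substitute g(n) = rⁿ and divide through by rⁿ⁻²: r² - r - 8 = 0
Discriminant: 1² + 4·8 = 33, not a perfect square, so by the quadratic formula r = (1 ± √33)/2.
General solution: g(n) = A·r₁ⁿ + B·r₂ⁿ where r₁,r₂ = (1 ± √33)/2

Characteristic: r² - r - 8 = 0, Roots: r = (1 ± √33)/2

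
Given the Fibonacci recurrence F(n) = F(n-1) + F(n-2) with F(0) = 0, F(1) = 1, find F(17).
Computing the sequence terms:
0, 1, 1, 2, 3, 5, 8, 13, 21, 34, 55, 89, 144, 233, 377, 610, 987, 1597

1597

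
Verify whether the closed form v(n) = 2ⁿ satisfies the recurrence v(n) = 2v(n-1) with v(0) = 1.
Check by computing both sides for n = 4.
From the recurrence with v(0) = 1:
  v(0) = 1, v(1) = 2, v(2) = 4, v(3) = 8, v(4) = 16
  so the recurrence gives v(4) = 16.
From the proposed closed form v(n) = 2ⁿ:
  v(4) = 16.
Both sides give 16 at n = 4, and the initial condition(s) match, so the closed form is consistent.

Yes, the closed form is correct.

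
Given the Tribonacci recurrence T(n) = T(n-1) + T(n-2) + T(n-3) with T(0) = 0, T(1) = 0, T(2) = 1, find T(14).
Computing the sequence terms:
0, 0, 1, 1, 2, 4, 7, 13, 24, 44, 81, 149, 274, 504, 927

927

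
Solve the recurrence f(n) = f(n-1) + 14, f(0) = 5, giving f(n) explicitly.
Recurrence: f(n) = f(n-1) + 14, initial: f(0) = 5.
Each step adds 14, so f(n) = f(0) + 14n = 14n + 5.

f(n) = 14n + 5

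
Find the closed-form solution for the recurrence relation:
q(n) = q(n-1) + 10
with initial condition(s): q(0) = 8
Recurrence: q(n) = q(n-1) + 10, initial: q(0) = 8.
Each step adds 10, so q(n) = q(0) + 10n = 10n + 8.

q(n) = 10n + 8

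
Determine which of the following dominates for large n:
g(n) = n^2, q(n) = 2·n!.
Comparing growth rates:
Growth-rate hierarchy: log n ≺ any polynomial ≺ any exponential cⁿ (c>1) ≺ n! ≺ nⁿ.
factorial dominates polynomial degree 2 asymptotically.

q(n) grows faster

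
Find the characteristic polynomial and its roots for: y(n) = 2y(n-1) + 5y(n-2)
Substitute y(n) = rⁿ and divide through by rⁿ⁻²: r² - 2r - 5 = 0
Discriminant: 2² + 4·5 = 24, not a perfect square, so by the quadratic formula r = (2 ± √24)/2.
General solution: y(n) = A·r₁ⁿ + B·r₂ⁿ where r₁,r₂ = (2 ± √24)/2

Characteristic: r² - 2r - 5 = 0, Roots: r = (2 ± √24)/2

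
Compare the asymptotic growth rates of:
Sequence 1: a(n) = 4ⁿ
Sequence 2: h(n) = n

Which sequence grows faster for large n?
Comparing growth rates:
Growth-rate hierarchy: log n ≺ any polynomial ≺ any exponential cⁿ (c>1) ≺ n! ≺ nⁿ.
exponential base 4 dominates polynomial degree 1 asymptotically.

a(n) grows faster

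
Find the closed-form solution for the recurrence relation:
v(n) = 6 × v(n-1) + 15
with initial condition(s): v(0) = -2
Recurrence: v(n) = 6 × v(n-1) + 15, initial: v(0) = -2.
Try v(n) = A·6ⁿ + C. Substituting: A·6ⁿ + C = 6(A·6ⁿ⁻¹ + C) + 15 = A·6ⁿ + 6C + 15, so C = 6C + 15, giving C = -3. Then v(0) = A - 3 = -2 gives A = 1.

v(n) = 6ⁿ - 3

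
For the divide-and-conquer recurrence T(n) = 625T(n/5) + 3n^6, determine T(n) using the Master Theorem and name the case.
Master Theorem template: T(n) = a·T(n/b) + f(n).
Here: a=625, b=5, f(n)=3n^6
Compute log_b(a) = log_5(625) = 4.
f(n) = 3n^6 = Ω(n^(4+ε)) with ε = 2, and the regularity condition holds (a·f(n/b) = (a/b^6)·f(n) with a/b^6 = 5^-2 < 1). Case 3: T(n) = Θ(f(n)) = Θ(n^6).

Case 3: T(n) = Θ(n^6)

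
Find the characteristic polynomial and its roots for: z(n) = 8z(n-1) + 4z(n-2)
Substitute z(n) = rⁿ and divide through by rⁿ⁻²: r² - 8r - 4 = 0
Discriminant: 8² + 4·4 = 80, not a perfect square, so by the quadratic formula r = (8 ± √80)/2.
General solution: z(n) = A·r₁ⁿ + B·r₂ⁿ where r₁,r₂ = (8 ± √80)/2

Characteristic: r² - 8r - 4 = 0, Roots: r = (8 ± √80)/2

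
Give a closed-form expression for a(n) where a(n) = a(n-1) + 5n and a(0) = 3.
Recurrence: a(n) = a(n-1) + 5n, initial: a(0) = 3.
Telescoping: a(n) = a(0) + 5·Σᵢ₌₁ⁿ i = 3 + 5·n(n+1)/2.

a(n) = 5·n(n+1)/2 + 3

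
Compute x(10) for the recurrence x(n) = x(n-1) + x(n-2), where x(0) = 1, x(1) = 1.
Computing the sequence terms:
1, 1, 2, 3, 5, 8, 13, 21, 34, 55, 89

89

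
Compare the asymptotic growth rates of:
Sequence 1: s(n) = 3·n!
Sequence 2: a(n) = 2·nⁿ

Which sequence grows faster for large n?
Comparing growth rates:
Growth-rate hierarchy: log n ≺ any polynomial ≺ any exponential cⁿ (c>1) ≺ n! ≺ nⁿ.
super-exponential nⁿ dominates factorial asymptotically.

a(n) grows faster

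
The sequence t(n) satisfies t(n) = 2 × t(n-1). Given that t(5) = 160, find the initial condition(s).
In general t(n) = 2ⁿ · t(0). At n = 5: t(0) = t(5) / 2^5 = 160 / 32 = 5.

t(0) = 5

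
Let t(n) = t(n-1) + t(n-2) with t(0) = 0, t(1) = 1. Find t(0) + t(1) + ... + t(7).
Computing the sequence terms: 0, 1, 1, 2, 3, 5, 8, 13
Adding these values together:

33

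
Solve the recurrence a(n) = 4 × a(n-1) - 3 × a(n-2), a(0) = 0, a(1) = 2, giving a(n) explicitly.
Recurrence: a(n) = 4 × a(n-1) - 3 × a(n-2), initial: a(0) = 0, a(1) = 2.
Characteristic equation: r² - 4r + 3 = 0, which factors as (r - 3)(r - 1) = 0, so r = 3, 1. General solution a(n) = A·3ⁿ + B·1ⁿ. From a(0) = 0: A + B = 0. From a(1) = 2: 3A + 1B = 2. Solving gives A = 1, B = -1.

a(n) = 3ⁿ - 1ⁿ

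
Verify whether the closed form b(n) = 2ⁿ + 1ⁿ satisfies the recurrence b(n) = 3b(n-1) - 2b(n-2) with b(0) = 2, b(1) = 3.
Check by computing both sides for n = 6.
From the recurrence with b(0) = 2, b(1) = 3:
  b(0) = 2, b(1) = 3, b(2) = 5, b(3) = 9, b(4) = 17, b(5) = 33, b(6) = 65
  so the recurrence gives b(6) = 65.
From the proposed closed form b(n) = 2ⁿ + 1ⁿ:
  b(6) = 65.
Both sides give 65 at n = 6, and the initial condition(s) match, so the closed form is consistent.

Yes, the closed form is correct.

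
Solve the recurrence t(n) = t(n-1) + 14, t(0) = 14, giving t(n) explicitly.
Recurrence: t(n) = t(n-1) + 14, initial: t(0) = 14.
Each step adds 14, so t(n) = t(0) + 14n = 14n + 14.

t(n) = 14n + 14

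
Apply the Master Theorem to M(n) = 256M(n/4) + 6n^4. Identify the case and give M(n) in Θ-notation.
Master Theorem template: M(n) = a·M(n/b) + f(n).
Here: a=256, b=4, f(n)=6n^4
Compute log_b(a) = log_4(256) = 4.
f(n) = 6n^4 = Θ(n^4). Case 2: M(n) = Θ(n^4 log n).

Case 2: M(n) = Θ(n^4 log n)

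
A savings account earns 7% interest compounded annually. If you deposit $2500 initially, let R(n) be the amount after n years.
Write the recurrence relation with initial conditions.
Each year the balance grows by 7%, i.e. is multiplied by 1 + 7/100 = 1.07, so R(n) = 1.07 × R(n-1). The initial deposit gives R(0) = 2500.
Unrolling gives the closed form R(n) = 2500 × (1.07)ⁿ.

R(n) = 1.07 × R(n-1), R(0) = 2500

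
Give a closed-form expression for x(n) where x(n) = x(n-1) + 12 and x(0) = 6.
Recurrence: x(n) = x(n-1) + 12, initial: x(0) = 6.
Each step adds 12, so x(n) = x(0) + 12n = 12n + 6.

x(n) = 12n + 6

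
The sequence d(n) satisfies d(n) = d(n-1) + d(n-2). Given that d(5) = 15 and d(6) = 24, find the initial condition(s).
Work backwards using d(k) = d(k+2) - d(k+1):
d(4) = d(6) - d(5) = 24 - 15 = 9
d(3) = d(5) - d(4) = 15 - 9 = 6
d(2) = d(4) - d(3) = 9 - 6 = 3
d(1) = d(3) - d(2) = 6 - 3 = 3
d(0) = d(2) - d(1) = 3 - 3 = 0

d(0) = 0, d(1) = 3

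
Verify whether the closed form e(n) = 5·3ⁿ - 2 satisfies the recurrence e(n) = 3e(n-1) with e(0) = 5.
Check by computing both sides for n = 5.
From the recurrence with e(0) = 5:
  e(0) = 5, e(1) = 15, e(2) = 45, e(3) = 135, e(4) = 405, e(5) = 1215
  so the recurrence gives e(5) = 1215.
From the proposed closed form e(n) = 5·3ⁿ - 2:
  e(5) = 1213.
The recurrence gives 1215 but the closed form gives 1213, so the closed form does not satisfy the recurrence.

No, the closed form is incorrect.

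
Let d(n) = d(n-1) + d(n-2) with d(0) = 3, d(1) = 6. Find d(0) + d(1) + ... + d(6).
Computing the sequence terms: 3, 6, 9, 15, 24, 39, 63
Adding these values together:

159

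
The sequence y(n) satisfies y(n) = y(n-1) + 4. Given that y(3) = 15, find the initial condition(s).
y(3) = y(0) + 3·4, so y(0) = 15 - 12 = 3.

y(0) = 3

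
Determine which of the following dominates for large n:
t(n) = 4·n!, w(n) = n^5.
Comparing growth rates:
Growth-rate hierarchy: log n ≺ any polynomial ≺ any exponential cⁿ (c>1) ≺ n! ≺ nⁿ.
factorial dominates polynomial degree 5 asymptotically.

t(n) grows faster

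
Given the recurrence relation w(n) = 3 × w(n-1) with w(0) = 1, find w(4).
Computing step by step:
w(0) = 1
w(1) = 3 × 1 = 3
w(2) = 3 × 3 = 9
w(3) = 3 × 9 = 27
w(4) = 3 × 27 = 81

81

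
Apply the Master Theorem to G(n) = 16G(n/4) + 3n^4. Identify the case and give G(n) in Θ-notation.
Master Theorem template: G(n) = a·G(n/b) + f(n).
Here: a=16, b=4, f(n)=3n^4
Compute log_b(a) = log_4(16) = 2.
f(n) = 3n^4 = Ω(n^(2+ε)) with ε = 2, and the regularity condition holds (a·f(n/b) = (a/b^4)·f(n) with a/b^4 = 4^-2 < 1). Case 3: G(n) = Θ(f(n)) = Θ(n^4).

Case 3: G(n) = Θ(n^4)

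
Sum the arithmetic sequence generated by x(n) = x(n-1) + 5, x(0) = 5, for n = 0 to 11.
Computing the sequence terms: 5, 10, 15, 20, 25, 30, 35, 40, 45, 50, 55, 60
Adding these values together:

390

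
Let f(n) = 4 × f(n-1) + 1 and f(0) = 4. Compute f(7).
Computing step by step:
f(0) = 4
f(1) = 4 × 4 + 1 = 17
f(2) = 4 × 17 + 1 = 69
f(3) = 4 × 69 + 1 = 277
f(4) = 4 × 277 + 1 = 1109
f(5) = 4 × 1109 + 1 = 4437
f(6) = 4 × 4437 + 1 = 17749
f(7) = 4 × 17749 + 1 = 70997

70997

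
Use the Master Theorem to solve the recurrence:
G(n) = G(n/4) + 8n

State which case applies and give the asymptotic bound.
Master Theorem template: G(n) = a·G(n/b) + f(n).
Here: a=1, b=4, f(n)=8n
Compute log_b(a) = log_4(1) = 0.
f(n) = 8n = Ω(n^(0+ε)) with ε = 1, and the regularity condition holds (a·f(n/b) = (a/b^1)·f(n) with a/b^1 = 4^-1 < 1). Case 3: G(n) = Θ(f(n)) = Θ(n).

Case 3: G(n) = Θ(n)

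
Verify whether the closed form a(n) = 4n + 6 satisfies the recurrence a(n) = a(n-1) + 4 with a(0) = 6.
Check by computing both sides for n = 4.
From the recurrence with a(0) = 6:
  a(0) = 6, a(1) = 10, a(2) = 14, a(3) = 18, a(4) = 22
  so the recurrence gives a(4) = 22.
From the proposed closed form a(n) = 4n + 6:
  a(4) = 22.
Both sides give 22 at n = 4, and the initial condition(s) match, so the closed form is consistent.

Yes, the closed form is correct.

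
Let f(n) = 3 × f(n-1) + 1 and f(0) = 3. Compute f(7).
Computing step by step:
f(0) = 3
f(1) = 3 × 3 + 1 = 10
f(2) = 3 × 10 + 1 = 31
f(3) = 3 × 31 + 1 = 94
f(4) = 3 × 94 + 1 = 283
f(5) = 3 × 283 + 1 = 850
f(6) = 3 × 850 + 1 = 2551
f(7) = 3 × 2551 + 1 = 7654

7654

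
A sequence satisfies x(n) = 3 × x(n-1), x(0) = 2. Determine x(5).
Computing step by step:
x(0) = 2
x(1) = 3 × 2 = 6
x(2) = 3 × 6 = 18
x(3) = 3 × 18 = 54
x(4) = 3 × 54 = 162
x(5) = 3 × 162 = 486

486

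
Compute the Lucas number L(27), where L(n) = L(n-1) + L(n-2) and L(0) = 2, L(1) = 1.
Computing the sequence terms:
2, 1, 3, 4, 7, 11, 18, 29, 47, 76, 123, 199, 322, 521, 843, 1364, 2207, 3571, 5778, 9349, 15127, 24476, 39603, 64079, 103682, 167761, 271443, 439204

439204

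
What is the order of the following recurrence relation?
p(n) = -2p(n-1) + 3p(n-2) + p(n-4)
The order is the largest lag k for which p(n-k) appears. Here the deepest term is p(n-4), so the order is 4.

Order 4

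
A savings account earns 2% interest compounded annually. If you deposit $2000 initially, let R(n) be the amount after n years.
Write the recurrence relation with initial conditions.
Each year the balance grows by 2%, i.e. is multiplied by 1 + 2/100 = 1.02, so R(n) = 1.02 × R(n-1). The initial deposit gives R(0) = 2000.
Unrolling gives the closed form R(n) = 2000 × (1.02)ⁿ.

R(n) = 1.02 × R(n-1), R(0) = 2000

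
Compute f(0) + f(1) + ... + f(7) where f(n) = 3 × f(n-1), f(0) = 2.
Computing the sequence terms: 2, 6, 18, 54, 162, 486, 1458, 4374
Adding these values together:

6560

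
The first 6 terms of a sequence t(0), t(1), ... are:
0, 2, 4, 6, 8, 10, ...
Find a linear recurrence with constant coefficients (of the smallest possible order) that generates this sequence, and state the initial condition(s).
Look for the lowest-order linear relation among consecutive terms.
Observation: consecutive differences are constant (= 2).
Check at n=2: 1·2 + 2 = 4. ✓

t(n) = t(n-1) + 2, t(0) = 0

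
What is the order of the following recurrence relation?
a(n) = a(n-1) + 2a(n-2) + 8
The order is the largest lag k for which a(n-k) appears. Here the deepest term is a(n-2) (the 8 term is non-homogeneous and does not affect the order), so the order is 2.

Order 2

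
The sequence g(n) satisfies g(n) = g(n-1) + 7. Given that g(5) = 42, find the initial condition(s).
g(5) = g(0) + 5·7, so g(0) = 42 - 35 = 7.

g(0) = 7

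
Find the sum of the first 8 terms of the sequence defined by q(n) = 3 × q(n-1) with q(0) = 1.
Computing the sequence terms: 1, 3, 9, 27, 81, 243, 729, 2187
Adding these values together:

3280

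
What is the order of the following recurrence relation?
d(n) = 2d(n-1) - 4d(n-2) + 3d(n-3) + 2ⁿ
The order is the largest lag k for which d(n-k) appears. Here the deepest term is d(n-3) (the 2ⁿ term is non-homogeneous and does not affect the order), so the order is 3.

Order 3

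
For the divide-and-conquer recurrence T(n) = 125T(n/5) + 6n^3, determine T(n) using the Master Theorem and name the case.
Master Theorem template: T(n) = a·T(n/b) + f(n).
Here: a=125, b=5, f(n)=6n^3
Compute log_b(a) = log_5(125) = 3.
f(n) = 6n^3 = Θ(n^3). Case 2: T(n) = Θ(n^3 log n).

Case 2: T(n) = Θ(n^3 log n)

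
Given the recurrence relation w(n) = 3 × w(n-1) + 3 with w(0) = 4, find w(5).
Computing step by step:
w(0) = 4
w(1) = 3 × 4 + 3 = 15
w(2) = 3 × 15 + 3 = 48
w(3) = 3 × 48 + 3 = 147
w(4) = 3 × 147 + 3 = 444
w(5) = 3 × 444 + 3 = 1335

1335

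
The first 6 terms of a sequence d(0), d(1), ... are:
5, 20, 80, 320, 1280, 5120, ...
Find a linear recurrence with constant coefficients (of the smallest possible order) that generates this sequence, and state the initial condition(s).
Look for the lowest-order linear relation among consecutive terms.
Observation: each term is 4× the previous.
Check at n=2: 4·20 = 80. ✓

d(n) = 4 × d(n-1), d(0) = 5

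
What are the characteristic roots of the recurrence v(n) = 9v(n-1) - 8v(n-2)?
Substitute v(n) = rⁿ and divide through by rⁿ⁻²: r² - 9r + 8 = 0
Factor: (r - 1)(r - 8) = 0, so r = 1, 8.
General solution: v(n) = A·1ⁿ + B·8ⁿ

Characteristic: r² - 9r + 8 = 0, Roots: r = 1, 8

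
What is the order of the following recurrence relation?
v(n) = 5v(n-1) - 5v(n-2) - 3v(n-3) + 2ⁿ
The order is the largest lag k for which v(n-k) appears. Here the deepest term is v(n-3) (the 2ⁿ term is non-homogeneous and does not affect the order), so the order is 3.

Order 3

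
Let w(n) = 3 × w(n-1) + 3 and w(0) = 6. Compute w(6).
Computing step by step:
w(0) = 6
w(1) = 3 × 6 + 3 = 21
w(2) = 3 × 21 + 3 = 66
w(3) = 3 × 66 + 3 = 201
w(4) = 3 × 201 + 3 = 606
w(5) = 3 × 606 + 3 = 1821
w(6) = 3 × 1821 + 3 = 5466

5466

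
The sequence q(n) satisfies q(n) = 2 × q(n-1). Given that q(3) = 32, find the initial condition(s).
In general q(n) = 2ⁿ · q(0). At n = 3: q(0) = q(3) / 2^3 = 32 / 8 = 4.

q(0) = 4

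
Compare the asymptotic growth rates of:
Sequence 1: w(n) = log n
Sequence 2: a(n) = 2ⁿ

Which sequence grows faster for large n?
Comparing growth rates:
Growth-rate hierarchy: log n ≺ any polynomial ≺ any exponential cⁿ (c>1) ≺ n! ≺ nⁿ.
exponential base 2 dominates logarithmic asymptotically.

a(n) grows faster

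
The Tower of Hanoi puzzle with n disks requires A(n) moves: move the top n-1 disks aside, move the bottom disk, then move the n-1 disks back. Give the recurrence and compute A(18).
Moving n disks = move the top n-1 disks aside (A(n-1) moves) + move the largest disk (1 move) + move the n-1 disks back on top (A(n-1) moves), so A(n) = 2A(n-1) + 1, with A(1) = 1 (a single disk takes one move).
First terms: 1, 3, 7, 15, 31, 63, … — each is one less than a power of 2. Indeed A(n) + 1 = 2(A(n-1) + 1) with A(1) + 1 = 2, so A(n) + 1 = 2ⁿ and A(n) = 2ⁿ - 1.
Hence A(18) = 2^18 - 1 = 262144 - 1 = 262143.

A(n) = 2A(n-1) + 1, A(1) = 1; A(18) = 262143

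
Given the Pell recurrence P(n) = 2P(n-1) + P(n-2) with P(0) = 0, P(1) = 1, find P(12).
Computing the sequence terms:
0, 1, 2, 5, 12, 29, 70, 169, 408, 985, 2378, 5741, 13860

13860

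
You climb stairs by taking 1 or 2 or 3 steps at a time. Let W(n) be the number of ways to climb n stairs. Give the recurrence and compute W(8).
Condition on the size of the last step (1 to 3): before it there were n-1, …, n-3 stairs climbed, and these cases are disjoint, so W(n) = W(n-1) + W(n-2) + W(n-3) (order-3 linear recurrence).
Initial conditions by direct count (compositions of i into parts ≤ 3): W(1) = 1; W(2) = 2; W(3) = 4.
Iterating the recurrence: W(4) = 7, W(5) = 13, W(6) = 24, W(7) = 44, W(8) = 81.

W(n) = W(n-1) + W(n-2) + W(n-3), W(1) = 1, W(2) = 2, W(3) = 4; W(8) = 81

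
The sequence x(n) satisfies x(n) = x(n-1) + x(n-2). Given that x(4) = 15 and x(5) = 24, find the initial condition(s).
Work backwards using x(k) = x(k+2) - x(k+1):
x(3) = x(5) - x(4) = 24 - 15 = 9
x(2) = x(4) - x(3) = 15 - 9 = 6
x(1) = x(3) - x(2) = 9 - 6 = 3
x(0) = x(2) - x(1) = 6 - 3 = 3

x(0) = 3, x(1) = 3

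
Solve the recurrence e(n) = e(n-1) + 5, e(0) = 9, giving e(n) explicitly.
Recurrence: e(n) = e(n-1) + 5, initial: e(0) = 9.
Each step adds 5, so e(n) = e(0) + 5n = 5n + 9.

e(n) = 5n + 9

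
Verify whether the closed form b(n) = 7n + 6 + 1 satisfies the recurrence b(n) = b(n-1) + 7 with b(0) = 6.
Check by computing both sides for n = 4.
From the recurrence with b(0) = 6:
  b(0) = 6, b(1) = 13, b(2) = 20, b(3) = 27, b(4) = 34
  so the recurrence gives b(4) = 34.
From the proposed closed form b(n) = 7n + 6 + 1:
  b(4) = 35.
The recurrence gives 34 but the closed form gives 35, so the closed form does not satisfy the recurrence.

No, the closed form is incorrect.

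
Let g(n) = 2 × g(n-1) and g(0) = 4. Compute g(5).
Computing step by step:
g(0) = 4
g(1) = 2 × 4 = 8
g(2) = 2 × 8 = 16
g(3) = 2 × 16 = 32
g(4) = 2 × 32 = 64
g(5) = 2 × 64 = 128

128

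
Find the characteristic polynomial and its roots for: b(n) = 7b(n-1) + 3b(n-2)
Substitute b(n) = rⁿ and divide through by rⁿ⁻²: r² - 7r - 3 = 0
Discriminant: 7² + 4·3 = 61, not a perfect square, so by the quadratic formula r = (7 ± √61)/2.
General solution: b(n) = A·r₁ⁿ + B·r₂ⁿ where r₁,r₂ = (7 ± √61)/2

Characteristic: r² - 7r - 3 = 0, Roots: r = (7 ± √61)/2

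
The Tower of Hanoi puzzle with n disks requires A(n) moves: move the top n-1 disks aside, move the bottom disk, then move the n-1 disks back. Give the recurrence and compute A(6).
Moving n disks = move the top n-1 disks aside (A(n-1) moves) + move the largest disk (1 move) + move the n-1 disks back on top (A(n-1) moves), so A(n) = 2A(n-1) + 1, with A(1) = 1 (a single disk takes one move).
First terms: 1, 3, 7, 15, 31, 63, … — each is one less than a power of 2. Indeed A(n) + 1 = 2(A(n-1) + 1) with A(1) + 1 = 2, so A(n) + 1 = 2ⁿ and A(n) = 2ⁿ - 1.
Hence A(6) = 2^6 - 1 = 64 - 1 = 63.

A(n) = 2A(n-1) + 1, A(1) = 1; A(6) = 63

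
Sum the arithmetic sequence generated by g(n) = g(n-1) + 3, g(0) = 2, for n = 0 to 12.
Computing the sequence terms: 2, 5, 8, 11, 14, 17, 20, 23, 26, 29, 32, 35, 38
Adding these values together:

260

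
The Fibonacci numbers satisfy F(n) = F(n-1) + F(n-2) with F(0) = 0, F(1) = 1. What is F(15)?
Computing the sequence terms:
0, 1, 1, 2, 3, 5, 8, 13, 21, 34, 55, 89, 144, 233, 377, 610

610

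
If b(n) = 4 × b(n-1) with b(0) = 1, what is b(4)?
Computing step by step:
b(0) = 1
b(1) = 4 × 1 = 4
b(2) = 4 × 4 = 16
b(3) = 4 × 16 = 64
b(4) = 4 × 64 = 256

256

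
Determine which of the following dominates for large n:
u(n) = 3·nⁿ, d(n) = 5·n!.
Comparing growth rates:
Growth-rate hierarchy: log n ≺ any polynomial ≺ any exponential cⁿ (c>1) ≺ n! ≺ nⁿ.
super-exponential nⁿ dominates factorial asymptotically.

u(n) grows faster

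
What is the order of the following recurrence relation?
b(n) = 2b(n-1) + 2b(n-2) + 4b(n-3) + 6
The order is the largest lag k for which b(n-k) appears. Here the deepest term is b(n-3) (the 6 term is non-homogeneous and does not affect the order), so the order is 3.

Order 3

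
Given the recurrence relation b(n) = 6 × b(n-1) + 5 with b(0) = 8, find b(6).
Computing step by step:
b(0) = 8
b(1) = 6 × 8 + 5 = 53
b(2) = 6 × 53 + 5 = 323
b(3) = 6 × 323 + 5 = 1943
b(4) = 6 × 1943 + 5 = 11663
b(5) = 6 × 11663 + 5 = 69983
b(6) = 6 × 69983 + 5 = 419903

419903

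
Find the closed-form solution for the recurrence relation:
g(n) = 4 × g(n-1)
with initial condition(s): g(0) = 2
Recurrence: g(n) = 4 × g(n-1), initial: g(0) = 2.
Each term is 4 times the previous, so this is geometric with ratio 4. After n steps: g(n) = g(0)·4ⁿ = 2·4ⁿ.

g(n) = 2·4ⁿ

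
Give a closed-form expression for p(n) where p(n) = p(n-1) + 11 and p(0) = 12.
Recurrence: p(n) = p(n-1) + 11, initial: p(0) = 12.
Each step adds 11, so p(n) = p(0) + 11n = 11n + 12.

p(n) = 11n + 12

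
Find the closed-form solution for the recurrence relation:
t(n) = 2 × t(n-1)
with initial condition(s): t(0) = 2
Recurrence: t(n) = 2 × t(n-1), initial: t(0) = 2.
Each term is 2 times the previous, so this is geometric with ratio 2. After n steps: t(n) = t(0)·2ⁿ = 2·2ⁿ.

t(n) = 2·2ⁿ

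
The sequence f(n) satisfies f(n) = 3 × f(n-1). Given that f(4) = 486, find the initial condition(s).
In general f(n) = 3ⁿ · f(0). At n = 4: f(0) = f(4) / 3^4 = 486 / 81 = 6.

f(0) = 6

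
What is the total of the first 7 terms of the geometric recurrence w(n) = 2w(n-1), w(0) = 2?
Computing the sequence terms: 2, 4, 8, 16, 32, 64, 128
Adding these values together:

254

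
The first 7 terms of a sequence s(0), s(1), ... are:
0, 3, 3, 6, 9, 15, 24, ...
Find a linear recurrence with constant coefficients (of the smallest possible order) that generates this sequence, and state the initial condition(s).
Look for the lowest-order linear relation among consecutive terms.
Observation: s(n) - 1·s(n-1) - (1)·s(n-2) = 0 holds for the shown terms, and no order-1 relation s(n) = α·s(n-1) + β fits.
Check at n=3: 1·3 + (1)·3 = 6. ✓

s(n) = s(n-1) + s(n-2), s(0) = 0, s(1) = 3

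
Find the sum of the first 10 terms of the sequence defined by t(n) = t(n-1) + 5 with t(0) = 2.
Computing the sequence terms: 2, 7, 12, 17, 22, 27, 32, 37, 42, 47
Adding these values together:

245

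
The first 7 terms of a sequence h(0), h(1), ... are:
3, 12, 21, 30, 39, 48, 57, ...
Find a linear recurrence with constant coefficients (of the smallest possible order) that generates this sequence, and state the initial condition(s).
Look for the lowest-order linear relation among consecutive terms.
Observation: consecutive differences are constant (= 9).
Check at n=2: 1·12 + 9 = 21. ✓

h(n) = h(n-1) + 9, h(0) = 3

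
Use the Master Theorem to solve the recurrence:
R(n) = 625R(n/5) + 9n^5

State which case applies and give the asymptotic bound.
Master Theorem template: R(n) = a·R(n/b) + f(n).
Here: a=625, b=5, f(n)=9n^5
Compute log_b(a) = log_5(625) = 4.
f(n) = 9n^5 = Ω(n^(4+ε)) with ε = 1, and the regularity condition holds (a·f(n/b) = (a/b^5)·f(n) with a/b^5 = 5^-1 < 1). Case 3: R(n) = Θ(f(n)) = Θ(n^5).

Case 3: R(n) = Θ(n^5)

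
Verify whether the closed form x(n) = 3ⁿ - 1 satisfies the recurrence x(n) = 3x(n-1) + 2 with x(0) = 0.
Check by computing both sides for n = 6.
From the recurrence with x(0) = 0:
  x(0) = 0, x(1) = 2, x(2) = 8, x(3) = 26, x(4) = 80, x(5) = 242, x(6) = 728
  so the recurrence gives x(6) = 728.
From the proposed closed form x(n) = 3ⁿ - 1:
  x(6) = 728.
Both sides give 728 at n = 6, and the initial condition(s) match, so the closed form is consistent.

Yes, the closed form is correct.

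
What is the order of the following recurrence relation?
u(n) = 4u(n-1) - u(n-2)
The order is the largest lag k for which u(n-k) appears. Here the deepest term is u(n-2), so the order is 2.

Order 2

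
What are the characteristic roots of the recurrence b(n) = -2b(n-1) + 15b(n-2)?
Substitute b(n) = rⁿ and divide through by rⁿ⁻²: r² + 2r - 15 = 0
Factor: (r + 5)(r - 3) = 0, so r = -5, 3.
General solution: b(n) = A·(-5)ⁿ + B·3ⁿ

Characteristic: r² + 2r - 15 = 0, Roots: r = -5, 3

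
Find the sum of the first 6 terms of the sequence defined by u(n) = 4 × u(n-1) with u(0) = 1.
Computing the sequence terms: 1, 4, 16, 64, 256, 1024
Adding these values together:

1365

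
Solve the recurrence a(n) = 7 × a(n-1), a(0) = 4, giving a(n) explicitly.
Recurrence: a(n) = 7 × a(n-1), initial: a(0) = 4.
Each term is 7 times the previous, so this is geometric with ratio 7. After n steps: a(n) = a(0)·7ⁿ = 4·7ⁿ.

a(n) = 4·7ⁿ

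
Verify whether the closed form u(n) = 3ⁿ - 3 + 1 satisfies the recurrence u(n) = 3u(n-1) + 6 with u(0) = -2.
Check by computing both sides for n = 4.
From the recurrence with u(0) = -2:
  u(0) = -2, u(1) = 0, u(2) = 6, u(3) = 24, u(4) = 78
  so the recurrence gives u(4) = 78.
From the proposed closed form u(n) = 3ⁿ - 3 + 1:
  u(4) = 79.
The recurrence gives 78 but the closed form gives 79, so the closed form does not satisfy the recurrence.

No, the closed form is incorrect.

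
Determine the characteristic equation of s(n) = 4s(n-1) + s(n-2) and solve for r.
Substitute s(n) = rⁿ and divide through by rⁿ⁻²: r² - 4r - 1 = 0
Discriminant: 4² + 4·1 = 20, not a perfect square, so by the quadratic formula r = (4 ± √20)/2.
General solution: s(n) = A·r₁ⁿ + B·r₂ⁿ where r₁,r₂ = (4 ± √20)/2

Characteristic: r² - 4r - 1 = 0, Roots: r = (4 ± √20)/2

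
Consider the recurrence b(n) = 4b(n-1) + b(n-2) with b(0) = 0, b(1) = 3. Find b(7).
Computing the sequence terms:
0, 3, 12, 51, 216, 915, 3876, 16419

16419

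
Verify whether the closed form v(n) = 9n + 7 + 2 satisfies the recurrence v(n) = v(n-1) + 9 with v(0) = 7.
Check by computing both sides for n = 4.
From the recurrence with v(0) = 7:
  v(0) = 7, v(1) = 16, v(2) = 25, v(3) = 34, v(4) = 43
  so the recurrence gives v(4) = 43.
From the proposed closed form v(n) = 9n + 7 + 2:
  v(4) = 45.
The recurrence gives 43 but the closed form gives 45, so the closed form does not satisfy the recurrence.

No, the closed form is incorrect.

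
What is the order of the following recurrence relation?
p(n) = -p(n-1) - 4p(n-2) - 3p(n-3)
The order is the largest lag k for which p(n-k) appears. Here the deepest term is p(n-3), so the order is 3.

Order 3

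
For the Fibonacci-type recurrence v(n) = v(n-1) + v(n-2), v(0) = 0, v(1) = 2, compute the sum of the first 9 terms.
Computing the sequence terms: 0, 2, 2, 4, 6, 10, 16, 26, 42
Adding these values together:

108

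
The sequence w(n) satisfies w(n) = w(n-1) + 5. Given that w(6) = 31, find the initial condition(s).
w(6) = w(0) + 6·5, so w(0) = 31 - 30 = 1.

w(0) = 1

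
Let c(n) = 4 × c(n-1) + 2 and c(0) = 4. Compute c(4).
Computing step by step:
c(0) = 4
c(1) = 4 × 4 + 2 = 18
c(2) = 4 × 18 + 2 = 74
c(3) = 4 × 74 + 2 = 298
c(4) = 4 × 298 + 2 = 1194

1194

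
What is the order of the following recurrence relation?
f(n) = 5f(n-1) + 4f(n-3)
The order is the largest lag k for which f(n-k) appears. Here the deepest term is f(n-3), so the order is 3.

Order 3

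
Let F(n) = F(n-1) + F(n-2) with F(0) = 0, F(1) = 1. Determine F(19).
Computing the sequence terms:
0, 1, 1, 2, 3, 5, 8, 13, 21, 34, 55, 89, 144, 233, 377, 610, 987, 1597, 2584, 4181

4181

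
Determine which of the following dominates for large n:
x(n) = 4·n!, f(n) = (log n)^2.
Comparing growth rates:
Growth-rate hierarchy: log n ≺ any polynomial ≺ any exponential cⁿ (c>1) ≺ n! ≺ nⁿ.
factorial dominates polylogarithmic (log n)^2 asymptotically.

x(n) grows faster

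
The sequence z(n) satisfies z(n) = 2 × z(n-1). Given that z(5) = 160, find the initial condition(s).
In general z(n) = 2ⁿ · z(0). At n = 5: z(0) = z(5) / 2^5 = 160 / 32 = 5.

z(0) = 5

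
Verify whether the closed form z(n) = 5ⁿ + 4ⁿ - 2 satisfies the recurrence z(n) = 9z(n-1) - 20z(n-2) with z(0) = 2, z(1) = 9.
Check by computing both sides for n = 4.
From the recurrence with z(0) = 2, z(1) = 9:
  z(0) = 2, z(1) = 9, z(2) = 41, z(3) = 189, z(4) = 881
  so the recurrence gives z(4) = 881.
From the proposed closed form z(n) = 5ⁿ + 4ⁿ - 2:
  z(4) = 879.
The recurrence gives 881 but the closed form gives 879, so the closed form does not satisfy the recurrence.

No, the closed form is incorrect.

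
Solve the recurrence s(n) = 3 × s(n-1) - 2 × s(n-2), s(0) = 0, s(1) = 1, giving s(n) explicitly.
Recurrence: s(n) = 3 × s(n-1) - 2 × s(n-2), initial: s(0) = 0, s(1) = 1.
Characteristic equation: r² - 3r + 2 = 0, which factors as (r - 2)(r - 1) = 0, so r = 2, 1. General solution s(n) = A·2ⁿ + B·1ⁿ. From s(0) = 0: A + B = 0. From s(1) = 1: 2A + 1B = 1. Solving gives A = 1, B = -1.

s(n) = 2ⁿ - 1ⁿ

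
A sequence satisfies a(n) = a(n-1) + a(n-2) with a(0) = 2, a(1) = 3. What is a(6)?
Computing the sequence terms:
2, 3, 5, 8, 13, 21, 34

34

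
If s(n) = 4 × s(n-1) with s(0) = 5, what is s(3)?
Computing step by step:
s(0) = 5
s(1) = 4 × 5 = 20
s(2) = 4 × 20 = 80
s(3) = 4 × 80 = 320

320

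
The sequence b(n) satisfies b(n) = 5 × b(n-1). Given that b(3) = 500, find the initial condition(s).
In general b(n) = 5ⁿ · b(0). At n = 3: b(0) = b(3) / 5^3 = 500 / 125 = 4.

b(0) = 4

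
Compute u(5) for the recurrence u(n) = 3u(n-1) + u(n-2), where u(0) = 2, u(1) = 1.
Computing the sequence terms:
2, 1, 5, 16, 53, 175

175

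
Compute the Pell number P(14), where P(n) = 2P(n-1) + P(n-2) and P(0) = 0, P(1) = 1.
Computing the sequence terms:
0, 1, 2, 5, 12, 29, 70, 169, 408, 985, 2378, 5741, 13860, 33461, 80782

80782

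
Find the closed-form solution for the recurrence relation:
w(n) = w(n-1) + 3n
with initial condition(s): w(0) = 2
Recurrence: w(n) = w(n-1) + 3n, initial: w(0) = 2.
Telescoping: w(n) = w(0) + 3·Σᵢ₌₁ⁿ i = 2 + 3·n(n+1)/2.

w(n) = 3·n(n+1)/2 + 2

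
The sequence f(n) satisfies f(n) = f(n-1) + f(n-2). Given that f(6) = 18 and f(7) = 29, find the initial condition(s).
Work backwards using f(k) = f(k+2) - f(k+1):
f(5) = f(7) - f(6) = 29 - 18 = 11
f(4) = f(6) - f(5) = 18 - 11 = 7
f(3) = f(5) - f(4) = 11 - 7 = 4
f(2) = f(4) - f(3) = 7 - 4 = 3
f(1) = f(3) - f(2) = 4 - 3 = 1
f(0) = f(2) - f(1) = 3 - 1 = 2

f(0) = 2, f(1) = 1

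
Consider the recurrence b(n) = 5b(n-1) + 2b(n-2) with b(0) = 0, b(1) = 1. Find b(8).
Computing the sequence terms:
0, 1, 5, 27, 145, 779, 4185, 22483, 120785

120785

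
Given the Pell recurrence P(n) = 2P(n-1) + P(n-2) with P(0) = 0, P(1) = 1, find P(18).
Computing the sequence terms:
0, 1, 2, 5, 12, 29, 70, 169, 408, 985, 2378, 5741, 13860, 33461, 80782, 195025, 470832, 1136689, 2744210

2744210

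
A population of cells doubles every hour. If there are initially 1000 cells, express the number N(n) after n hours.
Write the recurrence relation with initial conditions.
Each hour multiplies the count by 2, so the count after n hours depends only on the count after n-1 hours: N(n) = 2 × N(n-1). The starting count gives N(0) = 1000.
Unrolling n times gives the closed form N(n) = 1000 × 2ⁿ.

N(n) = 2 × N(n-1), N(0) = 1000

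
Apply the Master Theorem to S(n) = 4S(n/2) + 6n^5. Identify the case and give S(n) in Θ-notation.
Master Theorem template: S(n) = a·S(n/b) + f(n).
Here: a=4, b=2, f(n)=6n^5
Compute log_b(a) = log_2(4) = 2.
f(n) = 6n^5 = Ω(n^(2+ε)) with ε = 3, and the regularity condition holds (a·f(n/b) = (a/b^5)·f(n) with a/b^5 = 2^-3 < 1). Case 3: S(n) = Θ(f(n)) = Θ(n^5).

Case 3: S(n) = Θ(n^5)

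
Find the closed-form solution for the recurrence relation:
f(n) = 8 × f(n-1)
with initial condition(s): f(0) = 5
Recurrence: f(n) = 8 × f(n-1), initial: f(0) = 5.
Each term is 8 times the previous, so this is geometric with ratio 8. After n steps: f(n) = f(0)·8ⁿ = 5·8ⁿ.

f(n) = 5·8ⁿ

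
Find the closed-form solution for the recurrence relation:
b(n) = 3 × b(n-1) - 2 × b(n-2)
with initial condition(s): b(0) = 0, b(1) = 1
Recurrence: b(n) = 3 × b(n-1) - 2 × b(n-2), initial: b(0) = 0, b(1) = 1.
Characteristic equation: r² - 3r + 2 = 0, which factors as (r - 2)(r - 1) = 0, so r = 2, 1. General solution b(n) = A·2ⁿ + B·1ⁿ. From b(0) = 0: A + B = 0. From b(1) = 1: 2A + 1B = 1. Solving gives A = 1, B = -1.

b(n) = 2ⁿ - 1ⁿ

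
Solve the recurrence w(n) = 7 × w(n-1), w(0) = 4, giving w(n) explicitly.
Recurrence: w(n) = 7 × w(n-1), initial: w(0) = 4.
Each term is 7 times the previous, so this is geometric with ratio 7. After n steps: w(n) = w(0)·7ⁿ = 4·7ⁿ.

w(n) = 4·7ⁿ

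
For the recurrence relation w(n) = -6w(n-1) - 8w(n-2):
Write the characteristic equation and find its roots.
Substitute w(n) = rⁿ and divide through by rⁿ⁻²: r² + 6r + 8 = 0
Factor: (r + 2)(r + 4) = 0, so r = -2, -4.
General solution: w(n) = A·(-2)ⁿ + B·(-4)ⁿ

Characteristic: r² + 6r + 8 = 0, Roots: r = -2, -4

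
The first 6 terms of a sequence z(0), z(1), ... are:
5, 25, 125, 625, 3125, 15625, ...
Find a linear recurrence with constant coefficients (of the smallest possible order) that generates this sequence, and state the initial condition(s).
Look for the lowest-order linear relation among consecutive terms.
Observation: each term is 5× the previous.
Check at n=2: 5·25 = 125. ✓

z(n) = 5 × z(n-1), z(0) = 5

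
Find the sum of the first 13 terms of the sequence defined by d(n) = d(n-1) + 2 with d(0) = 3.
Computing the sequence terms: 3, 5, 7, 9, 11, 13, 15, 17, 19, 21, 23, 25, 27
Adding these values together:

195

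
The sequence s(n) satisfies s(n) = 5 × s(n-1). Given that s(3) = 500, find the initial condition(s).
In general s(n) = 5ⁿ · s(0). At n = 3: s(0) = s(3) / 5^3 = 500 / 125 = 4.

s(0) = 4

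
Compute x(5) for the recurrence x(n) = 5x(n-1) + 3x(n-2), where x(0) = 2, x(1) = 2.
Computing the sequence terms:
2, 2, 16, 86, 478, 2648

2648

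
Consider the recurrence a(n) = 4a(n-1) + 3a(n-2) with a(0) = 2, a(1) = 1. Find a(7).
Computing the sequence terms:
2, 1, 10, 43, 202, 937, 4354, 20227

20227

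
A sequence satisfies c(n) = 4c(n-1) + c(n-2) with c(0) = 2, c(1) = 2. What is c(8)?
Computing the sequence terms:
2, 2, 10, 42, 178, 754, 3194, 13530, 57314

57314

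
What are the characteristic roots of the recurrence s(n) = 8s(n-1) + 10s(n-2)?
Substitute s(n) = rⁿ and divide through by rⁿ⁻²: r² - 8r - 10 = 0
Discriminant: 8² + 4·10 = 104, not a perfect square, so by the quadratic formula r = (8 ± √104)/2.
General solution: s(n) = A·r₁ⁿ + B·r₂ⁿ where r₁,r₂ = (8 ± √104)/2

Characteristic: r² - 8r - 10 = 0, Roots: r = (8 ± √104)/2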